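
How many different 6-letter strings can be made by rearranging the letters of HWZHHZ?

Letter multiplicities in HWZHHZ: H×3, W×1, Z×2.
Dividing 6! = 720 by 3!·2! = 12 for the repeated letters gives 60.

60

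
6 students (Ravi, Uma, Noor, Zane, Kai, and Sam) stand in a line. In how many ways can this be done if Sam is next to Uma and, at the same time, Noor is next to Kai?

Treat {Sam,Uma} as one block (2 orders) and {Noor,Kai} as another (2 orders).
That leaves 4 units to arrange: 2 × 2 × 4! = 4 × 24 = 96.

96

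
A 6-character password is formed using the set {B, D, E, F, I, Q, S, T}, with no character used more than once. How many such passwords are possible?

20160

With no repetition, fill the 6 characters in order: 8 choices, then 7, down to 3.
8 × 7 × 6 × 5 × 4 × 3 = 20160.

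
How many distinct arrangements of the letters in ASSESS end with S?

Fix S in the last position and arrange the remaining 5 letters.
Those 5 letters have S appearing 3 times, giving (5)!/(3!) = 20.

20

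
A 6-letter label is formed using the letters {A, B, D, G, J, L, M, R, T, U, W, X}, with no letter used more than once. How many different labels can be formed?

665280

Choose and order 6 of the 12 symbols: the first letter has 12 options, the next 11, and so on down to 7.
That product is 12 × 11 × 10 × 9 × 8 × 7 = 665280.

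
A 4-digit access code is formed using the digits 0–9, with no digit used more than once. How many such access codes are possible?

5040

This is a permutation of 4 out of 10: P(10,4) = 10!/6!.
10 × 9 × 8 × 7 = 5040.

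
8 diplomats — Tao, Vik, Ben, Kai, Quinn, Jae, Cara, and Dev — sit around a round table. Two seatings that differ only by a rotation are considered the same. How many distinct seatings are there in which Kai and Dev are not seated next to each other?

Without the restriction there are (7)! = 5040 seatings.
Seatings with Kai beside Dev: treat them as a block with 2 internal orders, giving 2 × (6)! = 1440.
Subtracting, 5040 − 1440 = 3600.

3600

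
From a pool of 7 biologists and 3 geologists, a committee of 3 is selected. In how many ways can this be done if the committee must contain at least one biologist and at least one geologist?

Total 3-person selections from all 10: C(10,3) = 120.
Subtract selections that omit an entire group: no biologists → C(3,3) = 1; no geologists → C(7,3) = 35.
Both groups omitted at once is impossible, so 120 − 36 = 84.

84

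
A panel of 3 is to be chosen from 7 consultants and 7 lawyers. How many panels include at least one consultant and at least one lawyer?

294

Unrestricted: C(14,3) = 364 ways to pick any 3 of the 14.
Subtract selections that omit an entire group: no consultants → C(7,3) = 35; no lawyers → C(7,3) = 35.
Both groups omitted at once is impossible, so 364 − 70 = 294.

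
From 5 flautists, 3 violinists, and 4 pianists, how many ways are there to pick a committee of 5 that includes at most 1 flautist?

196

Split by how many flautists are chosen (0 through 1).
Sum: C(5,0)·C(7,5) + C(5,1)·C(7,4) = 21 + 175 = 196.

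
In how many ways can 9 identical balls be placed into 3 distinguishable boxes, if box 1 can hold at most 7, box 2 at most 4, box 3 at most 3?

17

By stars and bars, unrestricted non-negative solutions to x_1+…+x_3 = 9 number C(9+2,2) = 55.
Subtract solutions that violate a single cap (substitute x_i' = x_i − (cap_i+1)): x_1 ≥ 8 gives C(3,2) = 3; x_2 ≥ 5 gives C(6,2) = 15; x_3 ≥ 4 gives C(7,2) = 21. Together 39.
Add back pairs where two caps are both exceeded: 0 + 0 + 1 = 1.
By inclusion–exclusion the count is 55 − 39 + 1 = 17.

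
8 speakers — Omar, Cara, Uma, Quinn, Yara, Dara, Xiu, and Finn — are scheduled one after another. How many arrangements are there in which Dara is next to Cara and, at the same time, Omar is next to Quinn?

Treat {Dara,Cara} as one block (2 orders) and {Omar,Quinn} as another (2 orders).
That leaves 6 units to arrange: 2 × 2 × 6! = 4 × 720 = 2880.

2880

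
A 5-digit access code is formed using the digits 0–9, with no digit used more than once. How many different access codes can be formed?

This is a permutation of 5 out of 10: P(10,5) = 10!/5!.
That product is 10 × 9 × 8 × 7 × 6 = 30240.

30240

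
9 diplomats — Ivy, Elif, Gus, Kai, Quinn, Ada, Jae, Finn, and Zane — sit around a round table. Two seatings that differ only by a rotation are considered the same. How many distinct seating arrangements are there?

Around a circle, 9 distinct people have 9!/9 = (8)! = 40320 rotationally distinct seatings.

40320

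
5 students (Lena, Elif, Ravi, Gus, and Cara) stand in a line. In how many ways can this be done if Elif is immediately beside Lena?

Place the 3 others and the Elif-Lena pair as 4 objects in a line; the pair has 2 internal arrangements.
So the count is 2·(4)! = 48.

48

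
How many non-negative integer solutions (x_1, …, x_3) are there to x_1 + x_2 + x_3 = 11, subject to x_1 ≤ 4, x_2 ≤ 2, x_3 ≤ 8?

9

By stars and bars, unrestricted non-negative solutions to x_1+…+x_3 = 11 number C(11+2,2) = 78.
Subtract solutions that violate a single cap (substitute x_i' = x_i − (cap_i+1)): x_1 ≥ 5 gives C(8,2) = 28; x_2 ≥ 3 gives C(10,2) = 45; x_3 ≥ 9 gives C(4,2) = 6. Together 79.
Add back pairs where two caps are both exceeded: 10 + 0 + 0 = 10.
By inclusion–exclusion the count is 78 − 79 + 10 = 9.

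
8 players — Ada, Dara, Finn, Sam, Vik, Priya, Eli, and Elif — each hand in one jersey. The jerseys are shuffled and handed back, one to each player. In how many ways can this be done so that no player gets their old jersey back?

Count assignments avoiding every fixed point. For any j of the 8 players fixed to their old jersey, the other 8−j can be arranged in (8−j)! ways.
By inclusion–exclusion this is Σ_{j=0}^{8} (−1)^j C(8,j)·(8−j)!.
Computing: 40320 − 40320 + 20160 − 6720 + 1680 − 336 + 56 − 8 + 1 = 14833.

14833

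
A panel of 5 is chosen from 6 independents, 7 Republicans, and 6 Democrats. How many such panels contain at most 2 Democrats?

9867

Split by how many Democrats are chosen (0 through 2).
Sum: C(6,0)·C(13,5) + C(6,1)·C(13,4) + C(6,2)·C(13,3) = 1287 + 4290 + 4290 = 9867.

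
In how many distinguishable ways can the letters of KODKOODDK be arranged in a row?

KODKOODDK has 9 letters with D appearing 3 times, K appearing 3 times, and O appearing 3 times.
The number of distinct arrangements is 9!/(3!·3!·3!) = 362880/216 = 1680.

1680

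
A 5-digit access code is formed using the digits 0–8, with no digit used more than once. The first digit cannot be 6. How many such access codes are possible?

The first digit has 9−1 = 8 choices (anything except 6).
The remaining 4 digits are filled from the other 8 symbols without repetition: 8 × 7 × 6 × 5 = 1680.
Total: 8 × 1680 = 13440.

13440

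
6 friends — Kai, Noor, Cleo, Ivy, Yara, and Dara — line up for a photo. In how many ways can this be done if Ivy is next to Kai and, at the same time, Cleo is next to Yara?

96

Treat {Ivy,Kai} as one block (2 orders) and {Cleo,Yara} as another (2 orders).
That leaves 4 units to arrange: 2 × 2 × 4! = 4 × 24 = 96.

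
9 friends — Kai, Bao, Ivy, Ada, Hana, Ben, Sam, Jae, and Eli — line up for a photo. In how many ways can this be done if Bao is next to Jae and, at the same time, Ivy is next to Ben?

Treat {Bao,Jae} as one block (2 orders) and {Ivy,Ben} as another (2 orders).
That leaves 7 units to arrange: 2 × 2 × 7! = 4 × 5040 = 20160.

20160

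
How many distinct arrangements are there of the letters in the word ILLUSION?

The 8 letters of ILLUSION have repeats: I appearing twice and L appearing twice.
Dividing 8! = 40320 by 2!·2! = 4 for the repeated letters gives 10080.

10080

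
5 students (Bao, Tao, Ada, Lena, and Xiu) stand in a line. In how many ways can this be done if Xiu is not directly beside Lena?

There are 5! = 120 arrangements in all. If Xiu and Lena are adjacent, merging them into one block gives 2·(4)! = 48 arrangements.
Complementary counting: 120 − 48 = 72.

72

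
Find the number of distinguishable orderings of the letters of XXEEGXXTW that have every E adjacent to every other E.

1680

Treat the 2 copies of E as a single block. The multiset to arrange is then {EE, G, T, W, X, X, X, X}, 8 items in all.
That gives (8)!/(4!) = 1680 arrangements.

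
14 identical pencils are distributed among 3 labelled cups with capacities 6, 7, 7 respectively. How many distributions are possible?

Ignoring the caps, the number of non-negative solutions to x_1+…+x_3 = 14 is C(16,2) = 120.
Subtract solutions that violate a single cap (substitute x_i' = x_i − (cap_i+1)): x_1 ≥ 7 gives C(9,2) = 36; x_2 ≥ 8 gives C(8,2) = 28; x_3 ≥ 8 gives C(8,2) = 28. Together 92.
No two caps can be exceeded simultaneously, so the pair terms are all 0.
By inclusion–exclusion the count is 120 − 92 + 0 = 28.

28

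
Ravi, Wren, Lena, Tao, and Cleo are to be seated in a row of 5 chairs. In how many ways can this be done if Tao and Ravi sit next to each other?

48

Glue Tao and Ravi into one block (2 internal orders), leaving 4 units to arrange in a row.
That gives 2 × 4! = 2 × 24 = 48.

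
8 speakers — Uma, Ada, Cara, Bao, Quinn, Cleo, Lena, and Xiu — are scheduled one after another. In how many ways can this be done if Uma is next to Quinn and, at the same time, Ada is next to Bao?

2880

Treat {Uma,Quinn} as one block (2 orders) and {Ada,Bao} as another (2 orders).
That leaves 6 units to arrange: 2 × 2 × 6! = 4 × 720 = 2880.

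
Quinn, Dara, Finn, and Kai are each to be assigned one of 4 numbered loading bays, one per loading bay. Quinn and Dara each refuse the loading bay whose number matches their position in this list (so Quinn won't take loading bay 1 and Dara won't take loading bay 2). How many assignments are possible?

Let Aᵢ (for i ∈ {1, 2}) be the placements that put person i in their forbidden loading bay. Any j of these fix j positions, leaving (4−j)! ways to fill the rest, and there are C(2,j) ways to pick which j.
By inclusion–exclusion, the number of valid placements is Σ_{j=0}^{2} (−1)^j C(2,j)·(4−j)!.
Computing: 24 − 12 + 2 = 14.

14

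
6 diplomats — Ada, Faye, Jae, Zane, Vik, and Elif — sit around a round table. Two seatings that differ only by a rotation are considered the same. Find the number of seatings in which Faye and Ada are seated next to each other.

Glue Faye and Ada into a block (2 internal orders). Seating 5 units around a circle gives (4)! arrangements.
So 2 × (4)! = 2 × 24 = 48.

48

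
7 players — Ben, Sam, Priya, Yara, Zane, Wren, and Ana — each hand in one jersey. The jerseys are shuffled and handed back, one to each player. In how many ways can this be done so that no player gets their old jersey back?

Let Aᵢ be the assignments in which player i gets their old jersey. We want the size of the complement of A₁∪…∪A_7.
By inclusion–exclusion this is Σ_{j=0}^{7} (−1)^j C(7,j)·(7−j)!.
Computing: 5040 − 5040 + 2520 − 840 + 210 − 42 + 7 − 1 = 1854.

1854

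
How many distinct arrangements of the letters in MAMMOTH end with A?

120

With the last slot taken by A, it remains to arrange the other 6 letters (MMMOTH).
Those 6 letters have M appearing 3 times, giving (6)!/(3!) = 120.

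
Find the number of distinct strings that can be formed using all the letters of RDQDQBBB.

The 8 letters of RDQDQBBB have repeats: B appearing 3 times, D appearing twice, and Q appearing twice.
The number of distinct arrangements is 8!/(3!·2!·2!) = 40320/24 = 1680.

1680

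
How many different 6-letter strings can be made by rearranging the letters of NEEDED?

60

The 6 letters of NEEDED have repeats: D appearing twice and E appearing 3 times.
So there are 6! / (3!·2!) = 60 distinguishable arrangements.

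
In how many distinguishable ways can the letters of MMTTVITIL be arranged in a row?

15120

The 9 letters of MMTTVITIL have repeats: I appearing twice, M appearing twice, and T appearing 3 times.
Dividing 9! = 362880 by 3!·2!·2! = 24 for the repeated letters gives 15120.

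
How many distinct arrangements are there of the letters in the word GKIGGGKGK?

GKIGGGKGK has 9 letters with G appearing 5 times and K appearing 3 times.
So there are 9! / (5!·3!) = 504 distinguishable arrangements.

504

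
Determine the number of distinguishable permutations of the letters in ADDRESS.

1260

The 7 letters of ADDRESS have repeats: D appearing twice and S appearing twice.
The number of distinct arrangements is 7!/(2!·2!) = 5040/4 = 1260.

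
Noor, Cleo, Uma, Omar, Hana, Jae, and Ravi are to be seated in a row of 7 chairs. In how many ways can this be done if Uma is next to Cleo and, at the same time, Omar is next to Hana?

Treat {Uma,Cleo} as one block (2 orders) and {Omar,Hana} as another (2 orders).
That leaves 5 units to arrange: 2 × 2 × 5! = 4 × 120 = 480.

480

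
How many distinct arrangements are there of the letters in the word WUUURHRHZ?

WUUURHRHZ has 9 letters with H appearing twice, R appearing twice, and U appearing 3 times.
Dividing 9! = 362880 by 3!·2!·2! = 24 for the repeated letters gives 15120.

15120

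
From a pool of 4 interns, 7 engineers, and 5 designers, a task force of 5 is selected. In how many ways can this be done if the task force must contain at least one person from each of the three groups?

Unrestricted: C(16,5) = 4368 ways to pick any 5 of the 16.
Subtract selections that omit an entire group: no interns → C(12,5) = 792; no engineers → C(9,5) = 126; no designers → C(11,5) = 462.
Add back selections omitting two groups (i.e. drawn from a single group): C(4,5) + C(7,5) + C(5,5) = 22.
By inclusion–exclusion: 4368 − 1380 + 22 = 3010.

3010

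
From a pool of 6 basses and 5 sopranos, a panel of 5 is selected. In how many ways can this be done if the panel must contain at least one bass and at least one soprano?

Total 5-person selections from all 11: C(11,5) = 462.
Selections missing a whole group: no basses → C(5,5) = 1; no sopranos → C(6,5) = 6.
Both groups omitted at once is impossible, so 462 − 7 = 455.

455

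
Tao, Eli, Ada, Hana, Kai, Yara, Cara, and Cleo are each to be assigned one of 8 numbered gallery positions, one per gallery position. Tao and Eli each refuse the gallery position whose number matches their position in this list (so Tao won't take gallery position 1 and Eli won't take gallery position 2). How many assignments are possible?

30960

Let Aᵢ (for i ∈ {1, 2}) be the placements that put person i in their forbidden gallery position. Any j of these fix j positions, leaving (8−j)! ways to fill the rest, and there are C(2,j) ways to pick which j.
By inclusion–exclusion, the number of valid placements is Σ_{j=0}^{2} (−1)^j C(2,j)·(8−j)!.
Computing: 40320 − 10080 + 720 = 30960.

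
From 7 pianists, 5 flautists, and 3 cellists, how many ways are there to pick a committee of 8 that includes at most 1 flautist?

Split by how many flautists are chosen (0 through 1).
Sum: C(5,0)·C(10,8) + C(5,1)·C(10,7) = 45 + 600 = 645.

645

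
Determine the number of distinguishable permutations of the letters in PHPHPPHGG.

1260

PHPHPPHGG has 9 letters with G appearing twice, H appearing 3 times, and P appearing 4 times.
So there are 9! / (4!·3!·2!) = 1260 distinguishable arrangements.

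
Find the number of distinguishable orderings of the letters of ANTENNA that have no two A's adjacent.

Total arrangements of ANTENNA: 7!/(3!·2!) = 420.
Arrangements with the A's together: treat AA as one letter, giving (6)!/(3!) = 120.
Hence 420 − 120 = 300.

300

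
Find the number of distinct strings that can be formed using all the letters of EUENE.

Letter multiplicities in EUENE: E×3, N×1, U×1.
Dividing 5! = 120 by 3! = 6 for the repeated letters gives 20.

20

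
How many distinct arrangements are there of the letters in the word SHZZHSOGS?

The 9 letters of SHZZHSOGS have repeats: H appearing twice, S appearing 3 times, and Z appearing twice.
The number of distinct arrangements is 9!/(3!·2!·2!) = 362880/24 = 15120.

15120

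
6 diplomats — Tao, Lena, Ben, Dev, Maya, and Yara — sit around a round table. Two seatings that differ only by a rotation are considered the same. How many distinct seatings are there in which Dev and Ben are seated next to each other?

48

Treat {Dev, Ben} as one unit (2 internal orders) and seat the resulting 5 units around the table: (4)! circular arrangements.
So 2 × (4)! = 2 × 24 = 48.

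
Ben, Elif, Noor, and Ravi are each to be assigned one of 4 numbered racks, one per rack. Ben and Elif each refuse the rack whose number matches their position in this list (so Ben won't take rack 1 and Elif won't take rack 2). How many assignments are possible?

14

Let Aᵢ (for i ∈ {1, 2}) be the placements that put person i in their forbidden rack. Any j of these fix j positions, leaving (4−j)! ways to fill the rest, and there are C(2,j) ways to pick which j.
By inclusion–exclusion, the number of valid placements is Σ_{j=0}^{2} (−1)^j C(2,j)·(4−j)!.
Computing: 24 − 12 + 2 = 14.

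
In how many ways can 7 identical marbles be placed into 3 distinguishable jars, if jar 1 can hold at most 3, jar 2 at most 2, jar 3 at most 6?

11

By stars and bars, unrestricted non-negative solutions to x_1+…+x_3 = 7 number C(7+2,2) = 36.
Subtract solutions that violate a single cap (substitute x_i' = x_i − (cap_i+1)): x_1 ≥ 4 gives C(5,2) = 10; x_2 ≥ 3 gives C(6,2) = 15; x_3 ≥ 7 gives C(2,2) = 1. Together 26.
Add back pairs where two caps are both exceeded: 1 + 0 + 0 = 1.
By inclusion–exclusion the count is 36 − 26 + 1 = 11.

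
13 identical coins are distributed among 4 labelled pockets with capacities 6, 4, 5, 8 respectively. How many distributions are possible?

171

By stars and bars, unrestricted non-negative solutions to x_1+…+x_4 = 13 number C(13+3,3) = 560.
Subtract solutions that violate a single cap (substitute x_i' = x_i − (cap_i+1)): x_1 ≥ 7 gives C(9,3) = 84; x_2 ≥ 5 gives C(11,3) = 165; x_3 ≥ 6 gives C(10,3) = 120; x_4 ≥ 9 gives C(7,3) = 35. Together 404.
Add back pairs where two caps are both exceeded: 4 + 1 + 0 + 10 + 0 + 0 = 15.
By inclusion–exclusion the count is 560 − 404 + 15 = 171.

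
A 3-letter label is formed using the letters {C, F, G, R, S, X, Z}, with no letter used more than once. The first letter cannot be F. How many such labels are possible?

180

The first letter has 7−1 = 6 choices (anything except F).
The remaining 2 letters are filled from the other 6 symbols without repetition: 6 × 5 = 30.
Total: 6 × 30 = 180.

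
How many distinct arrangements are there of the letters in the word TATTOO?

60

TATTOO has 6 letters with O appearing twice and T appearing 3 times.
Dividing 6! = 720 by 3!·2! = 12 for the repeated letters gives 60.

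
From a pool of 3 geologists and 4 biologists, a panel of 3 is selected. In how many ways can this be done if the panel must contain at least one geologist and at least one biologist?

30

Total 3-person selections from all 7: C(7,3) = 35.
Subtract selections that omit an entire group: no geologists → C(4,3) = 4; no biologists → C(3,3) = 1.
Both groups omitted at once is impossible, so 35 − 5 = 30.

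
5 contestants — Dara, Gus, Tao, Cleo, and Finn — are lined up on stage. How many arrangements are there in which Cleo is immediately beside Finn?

Treat {Cleo, Finn} as a single unit. There are 4 units to order, and the pair itself can be ordered 2 ways.
So the count is 2·(4)! = 48.

48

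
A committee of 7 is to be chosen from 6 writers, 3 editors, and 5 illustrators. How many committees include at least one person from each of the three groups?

3058

Unrestricted: C(14,7) = 3432 ways to pick any 7 of the 14.
Selections missing a whole group: no writers → C(8,7) = 8; no editors → C(11,7) = 330; no illustrators → C(9,7) = 36.
Add back selections omitting two groups (i.e. drawn from a single group): C(6,7) + C(3,7) + C(5,7) = 0.
By inclusion–exclusion: 3432 − 374 + 0 = 3058.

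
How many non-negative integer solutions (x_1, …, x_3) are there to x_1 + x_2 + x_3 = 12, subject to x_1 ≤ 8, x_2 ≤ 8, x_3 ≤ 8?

Without the upper bounds there are C(14,2) = 91 ways to split 12 among 3 variables.
Subtract solutions that violate a single cap (substitute x_i' = x_i − (cap_i+1)): x_1 ≥ 9 gives C(5,2) = 10; x_2 ≥ 9 gives C(5,2) = 10; x_3 ≥ 9 gives C(5,2) = 10. Together 30.
No two caps can be exceeded simultaneously, so the pair terms are all 0.
By inclusion–exclusion the count is 91 − 30 + 0 = 61.

61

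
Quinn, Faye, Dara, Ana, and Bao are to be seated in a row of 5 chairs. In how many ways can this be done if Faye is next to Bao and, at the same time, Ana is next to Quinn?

24

Treat {Faye,Bao} as one block (2 orders) and {Ana,Quinn} as another (2 orders).
That leaves 3 units to arrange: 2 × 2 × 3! = 4 × 6 = 24.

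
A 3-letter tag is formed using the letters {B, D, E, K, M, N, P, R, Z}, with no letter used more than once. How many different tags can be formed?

This is a permutation of 3 out of 9: P(9,3) = 9!/6!.
That product is 9 × 8 × 7 = 504.

504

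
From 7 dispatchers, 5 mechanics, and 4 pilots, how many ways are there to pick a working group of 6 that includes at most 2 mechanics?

Split by how many mechanics are chosen (0 through 2).
Sum: C(5,0)·C(11,6) + C(5,1)·C(11,5) + C(5,2)·C(11,4) = 462 + 2310 + 3300 = 6072.

6072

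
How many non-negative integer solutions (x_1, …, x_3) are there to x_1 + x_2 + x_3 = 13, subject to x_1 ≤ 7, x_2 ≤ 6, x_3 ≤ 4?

15

By stars and bars, unrestricted non-negative solutions to x_1+…+x_3 = 13 number C(13+2,2) = 105.
Subtract solutions that violate a single cap (substitute x_i' = x_i − (cap_i+1)): x_1 ≥ 8 gives C(7,2) = 21; x_2 ≥ 7 gives C(8,2) = 28; x_3 ≥ 5 gives C(10,2) = 45. Together 94.
Add back pairs where two caps are both exceeded: 0 + 1 + 3 = 4.
By inclusion–exclusion the count is 105 − 94 + 4 = 15.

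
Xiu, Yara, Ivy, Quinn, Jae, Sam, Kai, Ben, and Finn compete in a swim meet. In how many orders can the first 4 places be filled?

3024

This is an ordered selection of 4 from 9: P(9,4).
That gives 9 × 8 × 7 × 6 = 3024.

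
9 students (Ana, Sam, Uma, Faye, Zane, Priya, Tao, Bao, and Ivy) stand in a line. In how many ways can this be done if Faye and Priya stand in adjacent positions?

Place the 7 others and the Faye-Priya pair as 8 objects in a line; the pair has 2 internal arrangements.
That gives 2 × 8! = 2 × 40320 = 80640.

80640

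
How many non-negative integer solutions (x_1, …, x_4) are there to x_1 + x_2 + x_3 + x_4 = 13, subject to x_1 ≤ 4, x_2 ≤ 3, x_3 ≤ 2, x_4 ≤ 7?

By stars and bars, unrestricted non-negative solutions to x_1+…+x_4 = 13 number C(13+3,3) = 560.
Subtract solutions that violate a single cap (substitute x_i' = x_i − (cap_i+1)): x_1 ≥ 5 gives C(11,3) = 165; x_2 ≥ 4 gives C(12,3) = 220; x_3 ≥ 3 gives C(13,3) = 286; x_4 ≥ 8 gives C(8,3) = 56. Together 727.
Add back pairs where two caps are both exceeded: 35 + 56 + 1 + 84 + 4 + 10 = 190.
Subtract triples: 4 + 0 + 0 + 0 = 4.
By inclusion–exclusion the count is 560 − 727 + 190 − 4 = 19.

19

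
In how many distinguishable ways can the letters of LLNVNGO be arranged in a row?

1260

LLNVNGO has 7 letters with L appearing twice and N appearing twice.
Dividing 7! = 5040 by 2!·2! = 4 for the repeated letters gives 1260.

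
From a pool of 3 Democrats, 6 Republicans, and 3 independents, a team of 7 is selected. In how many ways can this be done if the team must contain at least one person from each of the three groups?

Unrestricted: C(12,7) = 792 ways to pick any 7 of the 12.
Subtract selections that omit an entire group: no Democrats → C(9,7) = 36; no Republicans → C(6,7) = 0; no independents → C(9,7) = 36.
Add back selections omitting two groups (i.e. drawn from a single group): C(3,7) + C(6,7) + C(3,7) = 0.
By inclusion–exclusion: 792 − 72 + 0 = 720.

720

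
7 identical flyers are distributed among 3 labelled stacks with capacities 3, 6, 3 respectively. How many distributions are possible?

15

By stars and bars, unrestricted non-negative solutions to x_1+…+x_3 = 7 number C(7+2,2) = 36.
Subtract solutions that violate a single cap (substitute x_i' = x_i − (cap_i+1)): x_1 ≥ 4 gives C(5,2) = 10; x_2 ≥ 7 gives C(2,2) = 1; x_3 ≥ 4 gives C(5,2) = 10. Together 21.
No two caps can be exceeded simultaneously, so the pair terms are all 0.
By inclusion–exclusion the count is 36 − 21 + 0 = 15.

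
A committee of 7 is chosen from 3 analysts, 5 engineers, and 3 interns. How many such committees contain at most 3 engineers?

215

Split by how many engineers are chosen (0 through 3).
Sum: C(5,0)·C(6,7) + C(5,1)·C(6,6) + C(5,2)·C(6,5) + C(5,3)·C(6,4) = 0 + 5 + 60 + 150 = 215.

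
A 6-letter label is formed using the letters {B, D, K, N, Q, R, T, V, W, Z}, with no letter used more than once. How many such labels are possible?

Choose and order 6 of the 10 symbols: the first letter has 10 options, the next 9, and so on down to 5.
That product is 10 × 9 × 8 × 7 × 6 × 5 = 151200.

151200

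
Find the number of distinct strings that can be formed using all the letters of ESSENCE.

420

Letter multiplicities in ESSENCE: C×1, E×3, N×1, S×2.
So there are 7! / (3!·2!) = 420 distinguishable arrangements.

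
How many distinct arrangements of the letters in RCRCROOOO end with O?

560

Fix O in the last position and arrange the remaining 8 letters.
Those 8 letters have C appearing twice, O appearing 3 times, and R appearing 3 times, giving (8)!/(3!·3!·2!) = 560.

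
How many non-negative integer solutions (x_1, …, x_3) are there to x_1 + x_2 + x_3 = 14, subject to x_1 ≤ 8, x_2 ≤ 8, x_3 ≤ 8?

Without the upper bounds there are C(16,2) = 120 ways to split 14 among 3 variables.
Subtract solutions that violate a single cap (substitute x_i' = x_i − (cap_i+1)): x_1 ≥ 9 gives C(7,2) = 21; x_2 ≥ 9 gives C(7,2) = 21; x_3 ≥ 9 gives C(7,2) = 21. Together 63.
No two caps can be exceeded simultaneously, so the pair terms are all 0.
By inclusion–exclusion the count is 120 − 63 + 0 = 57.

57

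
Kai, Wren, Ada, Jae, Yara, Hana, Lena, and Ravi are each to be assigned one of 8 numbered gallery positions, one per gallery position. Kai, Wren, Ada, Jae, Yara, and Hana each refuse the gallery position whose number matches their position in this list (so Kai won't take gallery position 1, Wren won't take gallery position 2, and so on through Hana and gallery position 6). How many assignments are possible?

Let Aᵢ (for 1 ≤ i ≤ 6) be the placements that put person i in their forbidden gallery position. Any j of these fix j positions, leaving (8−j)! ways to fill the rest, and there are C(6,j) ways to pick which j.
By inclusion–exclusion, the number of valid placements is Σ_{j=0}^{6} (−1)^j C(6,j)·(8−j)!.
Computing: 40320 − 30240 + 10800 − 2400 + 360 − 36 + 2 = 18806.

18806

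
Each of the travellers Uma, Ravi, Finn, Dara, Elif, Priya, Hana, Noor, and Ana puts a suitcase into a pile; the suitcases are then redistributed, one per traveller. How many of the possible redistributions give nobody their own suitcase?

133496

Count assignments avoiding every fixed point. For any j of the 9 travellers fixed to their own suitcase, the other 9−j can be arranged in (9−j)! ways.
By inclusion–exclusion this is Σ_{j=0}^{9} (−1)^j C(9,j)·(9−j)!.
Computing: 362880 − 362880 + 181440 − 60480 + 15120 − 3024 + 504 − 72 + 9 − 1 = 133496.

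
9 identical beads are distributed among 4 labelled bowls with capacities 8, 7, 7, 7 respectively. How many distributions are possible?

Without the upper bounds there are C(12,3) = 220 ways to split 9 among 4 bowls.
Subtract solutions that violate a single cap (substitute x_i' = x_i − (cap_i+1)): x_1 ≥ 9 gives C(3,3) = 1; x_2 ≥ 8 gives C(4,3) = 4; x_3 ≥ 8 gives C(4,3) = 4; x_4 ≥ 8 gives C(4,3) = 4. Together 13.
No two caps can be exceeded simultaneously, so the pair terms are all 0.
By inclusion–exclusion the count is 220 − 13 + 0 = 207.

207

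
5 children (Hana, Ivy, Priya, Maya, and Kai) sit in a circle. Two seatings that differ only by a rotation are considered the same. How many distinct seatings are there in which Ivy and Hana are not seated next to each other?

Without the restriction there are (4)! = 24 seatings.
Seatings with Ivy beside Hana: treat them as a block with 2 internal orders, giving 2 × (3)! = 12.
Subtracting, 24 − 12 = 12.

12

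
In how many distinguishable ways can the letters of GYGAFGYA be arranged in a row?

GYGAFGYA has 8 letters with A appearing twice, G appearing 3 times, and Y appearing twice.
Dividing 8! = 40320 by 3!·2!·2! = 24 for the repeated letters gives 1680.

1680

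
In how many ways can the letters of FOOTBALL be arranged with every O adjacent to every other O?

2520

Treat the 2 copies of O as a single block. The multiset to arrange is then {OO, A, B, F, L, L, T}, 7 items in all.
That gives (7)!/(2!) = 2520 arrangements.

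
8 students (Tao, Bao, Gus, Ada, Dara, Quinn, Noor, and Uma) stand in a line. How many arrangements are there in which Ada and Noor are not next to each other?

30240

There are 8! = 40320 arrangements in all. If Ada and Noor are adjacent, merging them into one block gives 2·(7)! = 10080 arrangements.
So 40320 − 10080 = 30240 arrangements keep them apart.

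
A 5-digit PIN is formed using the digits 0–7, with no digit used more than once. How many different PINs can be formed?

This is a permutation of 5 out of 8: P(8,5) = 8!/3!.
8 × 7 × 6 × 5 × 4 = 6720.

6720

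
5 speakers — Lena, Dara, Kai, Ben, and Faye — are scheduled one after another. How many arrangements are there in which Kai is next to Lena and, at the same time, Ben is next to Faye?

Treat {Kai,Lena} as one block (2 orders) and {Ben,Faye} as another (2 orders).
That leaves 3 units to arrange: 2 × 2 × 3! = 4 × 6 = 24.

24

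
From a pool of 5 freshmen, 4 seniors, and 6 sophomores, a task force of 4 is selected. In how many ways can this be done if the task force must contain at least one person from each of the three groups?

720

Total 4-person selections from all 15: C(15,4) = 1365.
Subtract selections that omit an entire group: no freshmen → C(10,4) = 210; no seniors → C(11,4) = 330; no sophomores → C(9,4) = 126.
Add back selections omitting two groups (i.e. drawn from a single group): C(5,4) + C(4,4) + C(6,4) = 21.
By inclusion–exclusion: 1365 − 666 + 21 = 720.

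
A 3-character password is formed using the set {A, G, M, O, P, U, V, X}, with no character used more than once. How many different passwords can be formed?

Choose and order 3 of the 8 symbols: the first character has 8 options, the next 7, then 6.
That product is 8 × 7 × 6 = 336.

336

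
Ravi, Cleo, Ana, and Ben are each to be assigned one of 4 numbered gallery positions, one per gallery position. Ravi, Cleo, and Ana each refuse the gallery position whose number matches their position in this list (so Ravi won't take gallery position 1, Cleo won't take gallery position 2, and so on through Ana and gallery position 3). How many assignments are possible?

11

Let Aᵢ (for i ∈ {1, 2, 3}) be the placements that put person i in their forbidden gallery position. Any j of these fix j positions, leaving (4−j)! ways to fill the rest, and there are C(3,j) ways to pick which j.
By inclusion–exclusion, the number of valid placements is Σ_{j=0}^{3} (−1)^j C(3,j)·(4−j)!.
Computing: 24 − 18 + 6 − 1 = 11.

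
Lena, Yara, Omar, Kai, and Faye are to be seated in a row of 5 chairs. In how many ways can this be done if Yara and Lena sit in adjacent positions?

48

Glue Yara and Lena into one block (2 internal orders), leaving 4 units to arrange in a row.
That gives 2 × 4! = 2 × 24 = 48.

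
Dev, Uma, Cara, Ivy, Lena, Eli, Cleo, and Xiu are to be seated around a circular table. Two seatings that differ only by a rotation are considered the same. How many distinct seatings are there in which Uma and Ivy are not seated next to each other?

3600

All circular seatings of 8 people number (7)! = 5040.
Seatings with Uma beside Ivy: treat them as a block with 2 internal orders, giving 2 × (6)! = 1440.
Subtracting, 5040 − 1440 = 3600.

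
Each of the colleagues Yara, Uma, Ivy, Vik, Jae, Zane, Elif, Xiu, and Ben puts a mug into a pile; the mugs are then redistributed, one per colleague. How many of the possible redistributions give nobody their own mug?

133496

Count assignments avoiding every fixed point. For any j of the 9 colleagues fixed to their own mug, the other 9−j can be arranged in (9−j)! ways.
By inclusion–exclusion this is Σ_{j=0}^{9} (−1)^j C(9,j)·(9−j)!.
Computing: 362880 − 362880 + 181440 − 60480 + 15120 − 3024 + 504 − 72 + 9 − 1 = 133496.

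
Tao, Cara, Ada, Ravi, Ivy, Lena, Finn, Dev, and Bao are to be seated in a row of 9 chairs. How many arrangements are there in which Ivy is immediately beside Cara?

80640

Treat {Ivy, Cara} as a single unit. There are 8 units to order, and the pair itself can be ordered 2 ways.
That gives 2 × 8! = 2 × 40320 = 80640.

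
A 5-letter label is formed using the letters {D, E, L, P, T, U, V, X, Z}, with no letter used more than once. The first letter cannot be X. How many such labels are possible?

13440

The first letter has 9−1 = 8 choices (anything except X).
The remaining 4 letters are filled from the other 8 symbols without repetition: 8 × 7 × 6 × 5 = 1680.
Total: 8 × 1680 = 13440.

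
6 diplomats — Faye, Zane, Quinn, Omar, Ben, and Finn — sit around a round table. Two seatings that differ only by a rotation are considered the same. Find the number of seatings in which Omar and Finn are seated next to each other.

48

Treat {Omar, Finn} as one unit (2 internal orders) and seat the resulting 5 units around the table: (4)! circular arrangements.
So 2 × (4)! = 2 × 24 = 48.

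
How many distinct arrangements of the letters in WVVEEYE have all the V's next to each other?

Treat the 2 copies of V as a single block. The multiset to arrange is then {VV, E, E, E, W, Y}, 6 items in all.
That gives (6)!/(3!) = 120 arrangements.

120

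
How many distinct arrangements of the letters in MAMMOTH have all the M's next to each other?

120

Treat the 3 copies of M as a single block. The multiset to arrange is then {MMM, A, H, O, T}, 5 items in all.
All 5 items are distinct, so there are (5)! = 120 arrangements.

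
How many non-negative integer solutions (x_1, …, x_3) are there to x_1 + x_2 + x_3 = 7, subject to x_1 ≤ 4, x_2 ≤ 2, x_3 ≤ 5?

Ignoring the caps, the number of non-negative solutions to x_1+…+x_3 = 7 is C(9,2) = 36.
Subtract solutions that violate a single cap (substitute x_i' = x_i − (cap_i+1)): x_1 ≥ 5 gives C(4,2) = 6; x_2 ≥ 3 gives C(6,2) = 15; x_3 ≥ 6 gives C(3,2) = 3. Together 24.
No two caps can be exceeded simultaneously, so the pair terms are all 0.
By inclusion–exclusion the count is 36 − 24 + 0 = 12.

12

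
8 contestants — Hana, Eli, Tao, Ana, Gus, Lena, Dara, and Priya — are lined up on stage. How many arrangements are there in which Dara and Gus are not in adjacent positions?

30240

Of the 8! = 40320 arrangements, those with Dara and Gus adjacent number 2 × 7! = 10080 (treat the pair as a block with 2 internal orders).
Complementary counting: 40320 − 10080 = 30240.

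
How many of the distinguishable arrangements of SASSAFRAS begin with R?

With the first slot taken by R, it remains to arrange the other 8 letters (SASSAFAS).
Those 8 letters have A appearing 3 times and S appearing 4 times, giving (8)!/(4!·3!) = 280.

280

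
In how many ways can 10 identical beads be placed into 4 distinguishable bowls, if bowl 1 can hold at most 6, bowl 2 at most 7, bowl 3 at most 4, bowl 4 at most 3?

120

By stars and bars, unrestricted non-negative solutions to x_1+…+x_4 = 10 number C(10+3,3) = 286.
Subtract solutions that violate a single cap (substitute x_i' = x_i − (cap_i+1)): x_1 ≥ 7 gives C(6,3) = 20; x_2 ≥ 8 gives C(5,3) = 10; x_3 ≥ 5 gives C(8,3) = 56; x_4 ≥ 4 gives C(9,3) = 84. Together 170.
Add back pairs where two caps are both exceeded: 0 + 0 + 0 + 0 + 0 + 4 = 4.
By inclusion–exclusion the count is 286 − 170 + 4 = 120.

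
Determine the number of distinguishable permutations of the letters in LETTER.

Letter multiplicities in LETTER: E×2, L×1, R×1, T×2.
So there are 6! / (2!·2!) = 180 distinguishable arrangements.

180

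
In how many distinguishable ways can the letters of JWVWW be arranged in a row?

The 5 letters of JWVWW have repeats: W appearing 3 times.
So there are 5! / (3!) = 20 distinguishable arrangements.

20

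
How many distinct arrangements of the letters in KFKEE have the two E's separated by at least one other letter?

There are 5!/(2!·2!) = 30 arrangements of KFKEE in total.
If the two E's are adjacent, glue them into one block, leaving 4 items to arrange: (4)!/(2!) = 12 ways.
Subtracting, 30 − 12 = 18 arrangements keep the E's apart.

18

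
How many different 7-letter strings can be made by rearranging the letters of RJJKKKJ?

140

Letter multiplicities in RJJKKKJ: J×3, K×3, R×1.
The number of distinct arrangements is 7!/(3!·3!) = 5040/36 = 140.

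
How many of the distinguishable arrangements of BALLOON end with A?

With the last slot taken by A, it remains to arrange the other 6 letters (BLLOON).
Those 6 letters have L appearing twice and O appearing twice, giving (6)!/(2!·2!) = 180.

180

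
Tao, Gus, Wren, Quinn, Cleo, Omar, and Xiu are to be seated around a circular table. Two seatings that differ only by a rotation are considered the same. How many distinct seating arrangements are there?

Around a circle, 7 distinct people have 7!/7 = (6)! = 720 rotationally distinct seatings.

720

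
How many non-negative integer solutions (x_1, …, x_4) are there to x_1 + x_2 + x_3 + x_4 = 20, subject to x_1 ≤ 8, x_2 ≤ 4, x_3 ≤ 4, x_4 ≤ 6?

10

By stars and bars, unrestricted non-negative solutions to x_1+…+x_4 = 20 number C(20+3,3) = 1771.
Subtract solutions that violate a single cap (substitute x_i' = x_i − (cap_i+1)): x_1 ≥ 9 gives C(14,3) = 364; x_2 ≥ 5 gives C(18,3) = 816; x_3 ≥ 5 gives C(18,3) = 816; x_4 ≥ 7 gives C(16,3) = 560. Together 2556.
Add back pairs where two caps are both exceeded: 84 + 84 + 35 + 286 + 165 + 165 = 819.
Subtract triples: 4 + 0 + 0 + 20 = 24.
By inclusion–exclusion the count is 1771 − 2556 + 819 − 24 = 10.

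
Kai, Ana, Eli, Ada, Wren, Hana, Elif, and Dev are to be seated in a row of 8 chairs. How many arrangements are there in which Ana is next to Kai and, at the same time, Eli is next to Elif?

Treat {Ana,Kai} as one block (2 orders) and {Eli,Elif} as another (2 orders).
That leaves 6 units to arrange: 2 × 2 × 6! = 4 × 720 = 2880.

2880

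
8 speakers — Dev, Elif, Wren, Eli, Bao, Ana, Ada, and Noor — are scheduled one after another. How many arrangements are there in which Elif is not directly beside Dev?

30240

Of the 8! = 40320 arrangements, those with Elif and Dev adjacent number 2 × 7! = 10080 (treat the pair as a block with 2 internal orders).
So 40320 − 10080 = 30240 arrangements keep them apart.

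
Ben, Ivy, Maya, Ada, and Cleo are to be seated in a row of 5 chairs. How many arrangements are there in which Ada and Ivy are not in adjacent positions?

There are 5! = 120 arrangements in all. If Ada and Ivy are adjacent, merging them into one block gives 2·(4)! = 48 arrangements.
So 120 − 48 = 72 arrangements keep them apart.

72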